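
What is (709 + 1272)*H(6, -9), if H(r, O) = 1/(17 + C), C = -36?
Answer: -1981/19 ≈ -104.26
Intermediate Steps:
H(r, O) = -1/19 (H(r, O) = 1/(17 - 36) = 1/(-19) = -1/19)
(709 + 1272)*H(6, -9) = (709 + 1272)*(-1/19) = 1981*(-1/19) = -1981/19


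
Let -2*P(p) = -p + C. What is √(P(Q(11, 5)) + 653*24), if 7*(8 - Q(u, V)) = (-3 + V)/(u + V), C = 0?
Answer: 3*√1365553/28 ≈ 125.20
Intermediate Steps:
Q(u, V) = 8 - (-3 + V)/(7*(V + u)) (Q(u, V) = 8 - (-3 + V)/(7*(u + V)) = 8 - (-3 + V)/(7*(V + u)))
P(p) = p/2 (P(p) = -(-p + 0)/2 = -(-1)*p/2 = p/2)
√(P(Q(11, 5)) + 653*24) = √(((3 + 55*5 + 56*11)/(7*(5 + 11)))/2 + 653*24) = √(((⅐)*(3 + 275 + 616)/16)/2 + 15672) = √(((⅐)*(1/16)*894)/2 + 15672) = √((½)*(447/56) + 15672) = √(447/112 + 15672) = √(1755711/112) = 3*√1365553/28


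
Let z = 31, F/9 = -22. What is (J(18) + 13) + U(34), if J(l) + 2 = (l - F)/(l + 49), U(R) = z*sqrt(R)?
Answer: 953/67 + 31*sqrt(34) ≈ 194.98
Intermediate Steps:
F = -198 (F = 9*(-22) = -198)
U(R) = 31*sqrt(R)
J(l) = -2 + (198 + l)/(49 + l) (J(l) = -2 + (l - 1*(-198))/(l + 49) = -2 + (l + 198)/(49 + l) = -2 + (198 + l)/(49 + l))
(J(18) + 13) + U(34) = ((100 - 1*18)/(49 + 18) + 13) + 31*sqrt(34) = ((100 - 18)/67 + 13) + 31*sqrt(34) = ((1/67)*82 + 13) + 31*sqrt(34) = (82/67 + 13) + 31*sqrt(34) = 953/67 + 31*sqrt(34)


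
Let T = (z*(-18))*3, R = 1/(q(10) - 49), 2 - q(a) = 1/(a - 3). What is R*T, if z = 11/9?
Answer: 7/5 ≈ 1.4000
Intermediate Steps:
z = 11/9 (z = 11*(⅑) = 11/9 ≈ 1.2222)
q(a) = 2 - 1/(-3 + a) (q(a) = 2 - 1/(a - 3) = 2 - 1/(-3 + a))
R = -7/330 (R = 1/((-7 + 2*10)/(-3 + 10) - 49) = 1/((-7 + 20)/7 - 49) = 1/((⅐)*13 - 49) = 1/(13/7 - 49) = 1/(-330/7) = -7/330 ≈ -0.021212)
T = -66 (T = ((11/9)*(-18))*3 = -22*3 = -66)
R*T = -7/330*(-66) = 7/5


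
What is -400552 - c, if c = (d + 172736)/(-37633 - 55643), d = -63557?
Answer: -4151308797/10364 ≈ -4.0055e+5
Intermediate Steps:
c = -12131/10364 (c = (-63557 + 172736)/(-37633 - 55643) = 109179/(-93276) = 109179*(-1/93276) = -12131/10364 ≈ -1.1705)
-400552 - c = -400552 - 1*(-12131/10364) = -400552 + 12131/10364 = -4151308797/10364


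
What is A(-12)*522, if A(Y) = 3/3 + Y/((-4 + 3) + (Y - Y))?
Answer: 6786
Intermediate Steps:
A(Y) = 1 - Y (A(Y) = 3*(1/3) + Y/(-1 + 0) = 1 + Y/(-1) = 1 + Y*(-1) = 1 - Y)
A(-12)*522 = (1 - 1*(-12))*522 = (1 + 12)*522 = 13*522 = 6786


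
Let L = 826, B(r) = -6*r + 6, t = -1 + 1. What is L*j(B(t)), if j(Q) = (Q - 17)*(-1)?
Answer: 9086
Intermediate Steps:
t = 0
B(r) = 6 - 6*r
j(Q) = 17 - Q (j(Q) = (-17 + Q)*(-1) = 17 - Q)
L*j(B(t)) = 826*(17 - (6 - 6*0)) = 826*(17 - (6 + 0)) = 826*(17 - 1*6) = 826*(17 - 6) = 826*11 = 9086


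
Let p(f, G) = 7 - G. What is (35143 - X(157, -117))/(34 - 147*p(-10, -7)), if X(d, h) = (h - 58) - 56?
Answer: -769/44 ≈ -17.477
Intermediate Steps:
X(d, h) = -114 + h (X(d, h) = (-58 + h) - 56 = -114 + h)
(35143 - X(157, -117))/(34 - 147*p(-10, -7)) = (35143 - (-114 - 117))/(34 - 147*(7 - 1*(-7))) = (35143 - 1*(-231))/(34 - 147*(7 + 7)) = (35143 + 231)/(34 - 147*14) = 35374/(34 - 2058) = 35374/(-2024) = 35374*(-1/2024) = -769/44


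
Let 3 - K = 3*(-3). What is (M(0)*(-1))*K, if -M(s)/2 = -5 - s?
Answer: -120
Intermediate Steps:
M(s) = 10 + 2*s (M(s) = -2*(-5 - s) = 10 + 2*s)
K = 12 (K = 3 - 3*(-3) = 3 - 1*(-9) = 3 + 9 = 12)
(M(0)*(-1))*K = ((10 + 2*0)*(-1))*12 = ((10 + 0)*(-1))*12 = (10*(-1))*12 = -10*12 = -120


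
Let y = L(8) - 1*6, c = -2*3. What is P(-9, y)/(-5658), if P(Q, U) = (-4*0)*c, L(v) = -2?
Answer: 0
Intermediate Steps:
c = -6
y = -8 (y = -2 - 1*6 = -2 - 6 = -8)
P(Q, U) = 0 (P(Q, U) = -4*0*(-6) = 0*(-6) = 0)
P(-9, y)/(-5658) = 0/(-5658) = 0*(-1/5658) = 0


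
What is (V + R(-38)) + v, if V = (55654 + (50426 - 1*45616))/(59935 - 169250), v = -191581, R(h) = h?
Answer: -20946891449/109315 ≈ -1.9162e+5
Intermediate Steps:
V = -60464/109315 (V = (55654 + (50426 - 45616))/(-109315) = (55654 + 4810)*(-1/109315) = 60464*(-1/109315) = -60464/109315 ≈ -0.55312)
(V + R(-38)) + v = (-60464/109315 - 38) - 191581 = -4214434/109315 - 191581 = -20946891449/109315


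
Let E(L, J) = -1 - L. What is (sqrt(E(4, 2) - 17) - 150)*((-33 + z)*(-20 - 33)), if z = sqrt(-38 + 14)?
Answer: -53*(33 - 2*I*sqrt(6))*(150 - I*sqrt(22)) ≈ -2.6113e+5 + 47150.0*I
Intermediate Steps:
z = 2*I*sqrt(6) (z = sqrt(-24) = 2*I*sqrt(6) ≈ 4.899*I)
(sqrt(E(4, 2) - 17) - 150)*((-33 + z)*(-20 - 33)) = (sqrt((-1 - 1*4) - 17) - 150)*((-33 + 2*I*sqrt(6))*(-20 - 33)) = (sqrt((-1 - 4) - 17) - 150)*((-33 + 2*I*sqrt(6))*(-53)) = (sqrt(-5 - 17) - 150)*(1749 - 106*I*sqrt(6)) = (sqrt(-22) - 150)*(1749 - 106*I*sqrt(6)) = (I*sqrt(22) - 150)*(1749 - 106*I*sqrt(6)) = (-150 + I*sqrt(22))*(1749 - 106*I*sqrt(6))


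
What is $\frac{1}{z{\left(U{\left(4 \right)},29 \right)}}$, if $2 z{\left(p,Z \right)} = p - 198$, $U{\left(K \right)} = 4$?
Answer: $- \frac{1}{97} \approx -0.010309$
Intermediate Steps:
$z{\left(p,Z \right)} = -99 + \frac{p}{2}$ ($z{\left(p,Z \right)} = \frac{p - 198}{2} = \frac{-198 + p}{2} = -99 + \frac{p}{2}$)
$\frac{1}{z{\left(U{\left(4 \right)},29 \right)}} = \frac{1}{-99 + \frac{1}{2} \cdot 4} = \frac{1}{-99 + 2} = \frac{1}{-97} = - \frac{1}{97}$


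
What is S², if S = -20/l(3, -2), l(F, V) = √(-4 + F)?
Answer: -400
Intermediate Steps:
S = 20*I (S = -20/√(-4 + 3) = -20*(-I) = -(-20)*I = 20*I ≈ 20.0*I)
S² = (20*I)² = -400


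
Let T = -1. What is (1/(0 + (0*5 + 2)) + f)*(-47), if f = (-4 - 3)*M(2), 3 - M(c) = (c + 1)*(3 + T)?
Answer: -2021/2 ≈ -1010.5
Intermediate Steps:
M(c) = 1 - 2*c (M(c) = 3 - (c + 1)*(3 - 1) = 3 - (1 + c)*2 = 3 - (2 + 2*c) = 3 + (-2 - 2*c) = 1 - 2*c)
f = 21 (f = (-4 - 3)*(1 - 2*2) = -7*(1 - 4) = -7*(-3) = 21)
(1/(0 + (0*5 + 2)) + f)*(-47) = (1/(0 + (0*5 + 2)) + 21)*(-47) = (1/(0 + (0 + 2)) + 21)*(-47) = (1/(0 + 2) + 21)*(-47) = (1/2 + 21)*(-47) = (½ + 21)*(-47) = (43/2)*(-47) = -2021/2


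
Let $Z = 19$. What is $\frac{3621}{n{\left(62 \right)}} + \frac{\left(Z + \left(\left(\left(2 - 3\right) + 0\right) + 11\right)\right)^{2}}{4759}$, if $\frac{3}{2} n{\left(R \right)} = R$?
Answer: $\frac{51801301}{590116} \approx 87.781$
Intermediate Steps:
$n{\left(R \right)} = \frac{2 R}{3}$
$\frac{3621}{n{\left(62 \right)}} + \frac{\left(Z + \left(\left(\left(2 - 3\right) + 0\right) + 11\right)\right)^{2}}{4759} = \frac{3621}{\frac{2}{3} \cdot 62} + \frac{\left(19 + \left(\left(\left(2 - 3\right) + 0\right) + 11\right)\right)^{2}}{4759} = \frac{3621}{\frac{124}{3}} + \left(19 + \left(\left(-1 + 0\right) + 11\right)\right)^{2} \cdot \frac{1}{4759} = 3621 \cdot \frac{3}{124} + \left(19 + \left(-1 + 11\right)\right)^{2} \cdot \frac{1}{4759} = \frac{10863}{124} + \left(19 + 10\right)^{2} \cdot \frac{1}{4759} = \frac{10863}{124} + 29^{2} \cdot \frac{1}{4759} = \frac{10863}{124} + 841 \cdot \frac{1}{4759} = \frac{10863}{124} + \frac{841}{4759} = \frac{51801301}{590116}$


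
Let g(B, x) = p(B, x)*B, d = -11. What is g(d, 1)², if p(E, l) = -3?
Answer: 1089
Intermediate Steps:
g(B, x) = -3*B
g(d, 1)² = (-3*(-11))² = 33² = 1089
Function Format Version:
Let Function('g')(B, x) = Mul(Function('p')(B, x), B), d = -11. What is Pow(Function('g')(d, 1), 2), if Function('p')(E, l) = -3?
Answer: 1089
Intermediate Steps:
Function('g')(B, x) = Mul(-3, B)
Pow(Function('g')(d, 1), 2) = Pow(Mul(-3, -11), 2) = Pow(33, 2) = 1089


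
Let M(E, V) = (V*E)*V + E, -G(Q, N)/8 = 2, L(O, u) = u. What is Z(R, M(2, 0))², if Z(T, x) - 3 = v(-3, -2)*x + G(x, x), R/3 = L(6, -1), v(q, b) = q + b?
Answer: 529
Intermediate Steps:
G(Q, N) = -16 (G(Q, N) = -8*2 = -16)
M(E, V) = E + E*V² (M(E, V) = (E*V)*V + E = E*V² + E = E + E*V²)
v(q, b) = b + q
R = -3 (R = 3*(-1) = -3)
Z(T, x) = -13 - 5*x (Z(T, x) = 3 + ((-2 - 3)*x - 16) = 3 + (-5*x - 16) = 3 + (-16 - 5*x) = -13 - 5*x)
Z(R, M(2, 0))² = (-13 - 10*(1 + 0²))² = (-13 - 10*(1 + 0))² = (-13 - 10)² = (-23)² = 529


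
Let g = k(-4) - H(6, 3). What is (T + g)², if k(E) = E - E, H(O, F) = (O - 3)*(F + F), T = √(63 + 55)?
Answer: (-18 + √118)² ≈ 50.940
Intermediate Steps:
T = √118 ≈ 10.863
H(O, F) = 2*F*(-3 + O) (H(O, F) = (-3 + O)*(2*F) = 2*F*(-3 + O))
k(E) = 0
g = -18 (g = 0 - 2*3*(-3 + 6) = 0 - 2*3*3 = 0 - 1*18 = 0 - 18 = -18)
(T + g)² = (√118 - 18)² = (-18 + √118)²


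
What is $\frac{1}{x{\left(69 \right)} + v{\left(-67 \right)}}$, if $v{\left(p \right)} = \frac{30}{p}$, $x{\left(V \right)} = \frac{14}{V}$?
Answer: $- \frac{4623}{1132} \approx -4.0839$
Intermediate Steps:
$\frac{1}{x{\left(69 \right)} + v{\left(-67 \right)}} = \frac{1}{\frac{14}{69} + \frac{30}{-67}} = \frac{1}{14 \cdot \frac{1}{69} + 30 \left(- \frac{1}{67}\right)} = \frac{1}{\frac{14}{69} - \frac{30}{67}} = \frac{1}{- \frac{1132}{4623}} = - \frac{4623}{1132}$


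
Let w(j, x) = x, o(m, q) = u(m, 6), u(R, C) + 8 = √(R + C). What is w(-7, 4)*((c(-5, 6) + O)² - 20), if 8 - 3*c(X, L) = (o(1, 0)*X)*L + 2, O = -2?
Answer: 28320 - 6400*√7 ≈ 11387.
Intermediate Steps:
u(R, C) = -8 + √(C + R) (u(R, C) = -8 + √(R + C) = -8 + √(C + R))
o(m, q) = -8 + √(6 + m)
c(X, L) = 2 - L*X*(-8 + √7)/3 (c(X, L) = 8/3 - (((-8 + √(6 + 1))*X)*L + 2)/3 = 8/3 - (((-8 + √7)*X)*L + 2)/3 = 8/3 - ((X*(-8 + √7))*L + 2)/3 = 8/3 - (L*X*(-8 + √7) + 2)/3 = 8/3 - (2 + L*X*(-8 + √7))/3 = 8/3 + (-⅔ - L*X*(-8 + √7)/3) = 2 - L*X*(-8 + √7)/3)
w(-7, 4)*((c(-5, 6) + O)² - 20) = 4*(((2 + (⅓)*6*(-5)*(8 - √7)) - 2)² - 20) = 4*(((2 + (-80 + 10*√7)) - 2)² - 20) = 4*(((-78 + 10*√7) - 2)² - 20) = 4*((-80 + 10*√7)² - 20) = 4*(-20 + (-80 + 10*√7)²) = -80 + 4*(-80 + 10*√7)²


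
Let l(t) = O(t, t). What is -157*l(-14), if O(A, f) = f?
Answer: 2198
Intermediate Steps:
l(t) = t
-157*l(-14) = -157*(-14) = 2198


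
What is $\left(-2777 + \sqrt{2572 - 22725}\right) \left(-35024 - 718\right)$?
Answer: $99255534 - 35742 i \sqrt{20153} \approx 9.9256 \cdot 10^{7} - 5.074 \cdot 10^{6} i$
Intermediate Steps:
$\left(-2777 + \sqrt{2572 - 22725}\right) \left(-35024 - 718\right) = \left(-2777 + \sqrt{-20153}\right) \left(-35742\right) = \left(-2777 + i \sqrt{20153}\right) \left(-35742\right) = 99255534 - 35742 i \sqrt{20153}$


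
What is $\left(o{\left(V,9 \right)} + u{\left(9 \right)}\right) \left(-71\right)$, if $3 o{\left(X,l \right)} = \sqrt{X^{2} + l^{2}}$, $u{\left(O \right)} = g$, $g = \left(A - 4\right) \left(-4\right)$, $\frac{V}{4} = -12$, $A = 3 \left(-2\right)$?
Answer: $-2840 - 71 \sqrt{265} \approx -3995.8$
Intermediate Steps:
$A = -6$
$V = -48$ ($V = 4 \left(-12\right) = -48$)
$g = 40$ ($g = \left(-6 - 4\right) \left(-4\right) = \left(-10\right) \left(-4\right) = 40$)
$u{\left(O \right)} = 40$
$o{\left(X,l \right)} = \frac{\sqrt{X^{2} + l^{2}}}{3}$
$\left(o{\left(V,9 \right)} + u{\left(9 \right)}\right) \left(-71\right) = \left(\frac{\sqrt{\left(-48\right)^{2} + 9^{2}}}{3} + 40\right) \left(-71\right) = \left(\frac{\sqrt{2304 + 81}}{3} + 40\right) \left(-71\right) = \left(\frac{\sqrt{2385}}{3} + 40\right) \left(-71\right) = \left(\frac{3 \sqrt{265}}{3} + 40\right) \left(-71\right) = \left(\sqrt{265} + 40\right) \left(-71\right) = \left(40 + \sqrt{265}\right) \left(-71\right) = -2840 - 71 \sqrt{265}$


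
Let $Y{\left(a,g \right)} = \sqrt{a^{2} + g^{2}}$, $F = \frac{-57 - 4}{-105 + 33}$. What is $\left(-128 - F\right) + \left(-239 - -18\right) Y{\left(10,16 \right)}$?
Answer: $- \frac{9277}{72} - 442 \sqrt{89} \approx -4298.7$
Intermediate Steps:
$F = \frac{61}{72}$ ($F = - \frac{61}{-72} = \left(-61\right) \left(- \frac{1}{72}\right) = \frac{61}{72} \approx 0.84722$)
$\left(-128 - F\right) + \left(-239 - -18\right) Y{\left(10,16 \right)} = \left(-128 - \frac{61}{72}\right) + \left(-239 - -18\right) \sqrt{10^{2} + 16^{2}} = \left(-128 - \frac{61}{72}\right) + \left(-239 + 18\right) \sqrt{100 + 256} = - \frac{9277}{72} - 221 \sqrt{356} = - \frac{9277}{72} - 221 \cdot 2 \sqrt{89} = - \frac{9277}{72} - 442 \sqrt{89}$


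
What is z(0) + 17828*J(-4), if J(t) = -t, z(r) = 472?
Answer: 71784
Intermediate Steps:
z(0) + 17828*J(-4) = 472 + 17828*(-1*(-4)) = 472 + 17828*4 = 472 + 71312 = 71784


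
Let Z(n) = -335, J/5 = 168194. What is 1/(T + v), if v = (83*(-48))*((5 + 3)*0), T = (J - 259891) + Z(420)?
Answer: 1/580744 ≈ 1.7219e-6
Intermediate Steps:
J = 840970 (J = 5*168194 = 840970)
T = 580744 (T = (840970 - 259891) - 335 = 581079 - 335 = 580744)
v = 0 (v = -31872*0 = -3984*0 = 0)
1/(T + v) = 1/(580744 + 0) = 1/580744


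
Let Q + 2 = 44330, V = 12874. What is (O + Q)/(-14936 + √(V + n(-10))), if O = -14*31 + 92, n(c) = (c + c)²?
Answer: -328487448/111535411 - 21993*√13274/111535411 ≈ -2.9679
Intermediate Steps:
n(c) = 4*c² (n(c) = (2*c)² = 4*c²)
O = -342 (O = -434 + 92 = -342)
Q = 44328 (Q = -2 + 44330 = 44328)
(O + Q)/(-14936 + √(V + n(-10))) = (-342 + 44328)/(-14936 + √(12874 + 4*(-10)²)) = 43986/(-14936 + √(12874 + 4*100)) = 43986/(-14936 + √(12874 + 400)) = 43986/(-14936 + √13274)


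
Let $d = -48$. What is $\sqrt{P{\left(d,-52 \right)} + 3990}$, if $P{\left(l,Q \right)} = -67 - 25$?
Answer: $\sqrt{3898} \approx 62.434$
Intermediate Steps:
$P{\left(l,Q \right)} = -92$
$\sqrt{P{\left(d,-52 \right)} + 3990} = \sqrt{-92 + 3990} = \sqrt{3898}$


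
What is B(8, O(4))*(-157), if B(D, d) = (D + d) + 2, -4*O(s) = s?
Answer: -1413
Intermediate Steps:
O(s) = -s/4
B(D, d) = 2 + D + d
B(8, O(4))*(-157) = (2 + 8 - ¼*4)*(-157) = (2 + 8 - 1)*(-157) = 9*(-157) = -1413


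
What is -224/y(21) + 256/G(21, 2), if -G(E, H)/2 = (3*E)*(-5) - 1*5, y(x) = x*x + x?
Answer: -14/165 ≈ -0.084849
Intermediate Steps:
y(x) = x + x**2 (y(x) = x**2 + x = x + x**2)
G(E, H) = 10 + 30*E (G(E, H) = -2*((3*E)*(-5) - 1*5) = -2*(-15*E - 5) = -2*(-5 - 15*E) = 10 + 30*E)
-224/y(21) + 256/G(21, 2) = -224*1/(21*(1 + 21)) + 256/(10 + 30*21) = -224/(21*22) + 256/(10 + 630) = -224/462 + 256/640 = -224*1/462 + 256*(1/640) = -16/33 + 2/5 = -14/165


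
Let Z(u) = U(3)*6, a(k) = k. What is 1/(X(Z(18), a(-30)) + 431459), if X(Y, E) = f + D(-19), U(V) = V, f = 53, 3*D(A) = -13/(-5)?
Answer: 15/6472693 ≈ 2.3174e-6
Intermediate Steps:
D(A) = 13/15 (D(A) = (-13/(-5))/3 = (-13*(-1/5))/3 = (1/3)*(13/5) = 13/15)
Z(u) = 18 (Z(u) = 3*6 = 18)
X(Y, E) = 808/15 (X(Y, E) = 53 + 13/15 = 808/15)
1/(X(Z(18), a(-30)) + 431459) = 1/(808/15 + 431459) = 1/(6472693/15) = 15/6472693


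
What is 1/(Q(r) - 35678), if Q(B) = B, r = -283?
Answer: -1/35961 ≈ -2.7808e-5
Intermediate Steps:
1/(Q(r) - 35678) = 1/(-283 - 35678) = 1/(-35961) = -1/35961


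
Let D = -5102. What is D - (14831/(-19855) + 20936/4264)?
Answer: -54037067542/10582715 ≈ -5106.2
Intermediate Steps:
D - (14831/(-19855) + 20936/4264) = -5102 - (14831/(-19855) + 20936/4264) = -5102 - (14831*(-1/19855) + 20936*(1/4264)) = -5102 - (-14831/19855 + 2617/533) = -5102 - 1*44055612/10582715 = -5102 - 44055612/10582715 = -54037067542/10582715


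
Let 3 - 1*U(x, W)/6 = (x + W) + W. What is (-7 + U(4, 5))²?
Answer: 5329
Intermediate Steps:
U(x, W) = 18 - 12*W - 6*x (U(x, W) = 18 - 6*((x + W) + W) = 18 - 6*((W + x) + W) = 18 - 6*(x + 2*W) = 18 + (-12*W - 6*x) = 18 - 12*W - 6*x)
(-7 + U(4, 5))² = (-7 + (18 - 12*5 - 6*4))² = (-7 + (18 - 60 - 24))² = (-7 - 66)² = (-73)² = 5329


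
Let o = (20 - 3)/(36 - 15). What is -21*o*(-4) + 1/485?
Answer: 32981/485 ≈ 68.002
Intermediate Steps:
o = 17/21 ≈ 0.80952
-21*o*(-4) + 1/485 = -17*(-4) + 1/485 = -21*(-68/21) + 1/485 = 68 + 1/485 = 32981/485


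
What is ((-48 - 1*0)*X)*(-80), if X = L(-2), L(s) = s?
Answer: -7680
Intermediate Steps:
X = -2
((-48 - 1*0)*X)*(-80) = ((-48 - 1*0)*(-2))*(-80) = ((-48 + 0)*(-2))*(-80) = -48*(-2)*(-80) = 96*(-80) = -7680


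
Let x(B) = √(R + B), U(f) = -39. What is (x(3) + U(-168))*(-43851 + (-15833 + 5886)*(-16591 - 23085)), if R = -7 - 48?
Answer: -15389919519 + 789226642*I*√13 ≈ -1.539e+10 + 2.8456e+9*I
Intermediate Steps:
R = -55
x(B) = √(-55 + B)
(x(3) + U(-168))*(-43851 + (-15833 + 5886)*(-16591 - 23085)) = (√(-55 + 3) - 39)*(-43851 + (-15833 + 5886)*(-16591 - 23085)) = (√(-52) - 39)*(-43851 - 9947*(-39676)) = (2*I*√13 - 39)*(-43851 + 394657172) = (-39 + 2*I*√13)*394613321 = -15389919519 + 789226642*I*√13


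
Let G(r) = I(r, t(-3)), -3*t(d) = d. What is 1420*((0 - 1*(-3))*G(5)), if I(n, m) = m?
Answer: 4260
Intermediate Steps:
t(d) = -d/3
G(r) = 1 (G(r) = -1/3*(-3) = 1)
1420*((0 - 1*(-3))*G(5)) = 1420*((0 - 1*(-3))*1) = 1420*((0 + 3)*1) = 1420*(3*1) = 1420*3 = 4260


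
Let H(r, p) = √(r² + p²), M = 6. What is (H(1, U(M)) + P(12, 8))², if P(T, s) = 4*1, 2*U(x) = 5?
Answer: (8 + √29)²/4 ≈ 44.791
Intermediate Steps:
U(x) = 5/2 (U(x) = (½)*5 = 5/2)
P(T, s) = 4
H(r, p) = √(p² + r²)
(H(1, U(M)) + P(12, 8))² = (√((5/2)² + 1²) + 4)² = (√(25/4 + 1) + 4)² = (√(29/4) + 4)² = (√29/2 + 4)² = (4 + √29/2)²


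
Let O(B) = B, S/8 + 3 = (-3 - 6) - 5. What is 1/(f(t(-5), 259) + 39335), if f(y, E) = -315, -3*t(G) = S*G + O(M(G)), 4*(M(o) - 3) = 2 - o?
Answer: 1/39020 ≈ 2.5628e-5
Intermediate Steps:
S = -136 (S = -24 + 8*((-3 - 6) - 5) = -24 + 8*(-9 - 5) = -24 + 8*(-14) = -24 - 112 = -136)
M(o) = 7/2 - o/4 (M(o) = 3 + (2 - o)/4 = 3 + (½ - o/4) = 7/2 - o/4)
t(G) = -7/6 + 545*G/12 (t(G) = -(-136*G + (7/2 - G/4))/3 = -(7/2 - 545*G/4)/3 = -7/6 + 545*G/12)
1/(f(t(-5), 259) + 39335) = 1/(-315 + 39335) = 1/39020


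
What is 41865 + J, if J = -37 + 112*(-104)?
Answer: 30180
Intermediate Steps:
J = -11685 (J = -37 - 11648 = -11685)
41865 + J = 41865 - 11685 = 30180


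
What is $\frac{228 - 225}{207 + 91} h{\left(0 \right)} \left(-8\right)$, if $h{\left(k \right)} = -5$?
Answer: $\frac{60}{149} \approx 0.40268$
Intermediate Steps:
$\frac{228 - 225}{207 + 91} h{\left(0 \right)} \left(-8\right) = \frac{228 - 225}{207 + 91} \left(-5\right) \left(-8\right) = \frac{3}{298} \left(-5\right) \left(-8\right) = \left(- \frac{15}{298}\right) \left(-8\right) = \frac{60}{149}$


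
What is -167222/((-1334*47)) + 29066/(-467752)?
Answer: 19099011219/7331778724 ≈ 2.6050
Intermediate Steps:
-167222/((-1334*47)) + 29066/(-467752) = -167222/(-62698) + 29066*(-1/467752) = -167222*(-1/62698) - 14533/233876 = 83611/31349 - 14533/233876 = 19099011219/7331778724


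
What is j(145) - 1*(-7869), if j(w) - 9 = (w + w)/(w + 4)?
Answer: 1174112/149 ≈ 7879.9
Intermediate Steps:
j(w) = 9 + 2*w/(4 + w) (j(w) = 9 + (w + w)/(w + 4) = 9 + (2*w)/(4 + w) = 9 + 2*w/(4 + w))
j(145) - 1*(-7869) = (36 + 11*145)/(4 + 145) - 1*(-7869) = (36 + 1595)/149 + 7869 = (1/149)*1631 + 7869 = 1631/149 + 7869 = 1174112/149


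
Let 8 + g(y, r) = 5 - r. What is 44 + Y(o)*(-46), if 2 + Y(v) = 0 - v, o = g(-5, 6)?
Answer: -278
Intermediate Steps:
g(y, r) = -3 - r (g(y, r) = -8 + (5 - r) = -3 - r)
o = -9 (o = -3 - 1*6 = -3 - 6 = -9)
Y(v) = -2 - v (Y(v) = -2 + (0 - v) = -2 - v)
44 + Y(o)*(-46) = 44 + (-2 - 1*(-9))*(-46) = 44 + (-2 + 9)*(-46) = 44 + 7*(-46) = 44 - 322 = -278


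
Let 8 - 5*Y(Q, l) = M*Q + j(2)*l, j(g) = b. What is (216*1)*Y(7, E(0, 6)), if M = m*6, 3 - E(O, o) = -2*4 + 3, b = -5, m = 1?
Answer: 1296/5 ≈ 259.20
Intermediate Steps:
j(g) = -5
E(O, o) = 8 (E(O, o) = 3 - (-2*4 + 3) = 3 - (-8 + 3) = 3 - 1*(-5) = 3 + 5 = 8)
M = 6 (M = 1*6 = 6)
Y(Q, l) = 8/5 + l - 6*Q/5 (Y(Q, l) = 8/5 - (6*Q - 5*l)/5 = 8/5 - (-5*l + 6*Q)/5 = 8/5 + (l - 6*Q/5) = 8/5 + l - 6*Q/5)
(216*1)*Y(7, E(0, 6)) = (216*1)*(8/5 + 8 - 6/5*7) = 216*(8/5 + 8 - 42/5) = 216*(6/5) = 1296/5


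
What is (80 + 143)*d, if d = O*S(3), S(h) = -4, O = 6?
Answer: -5352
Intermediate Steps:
d = -24 (d = 6*(-4) = -24)
(80 + 143)*d = (80 + 143)*(-24) = 223*(-24) = -5352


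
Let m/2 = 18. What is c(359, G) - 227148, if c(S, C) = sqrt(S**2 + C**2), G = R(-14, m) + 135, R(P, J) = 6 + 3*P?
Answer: -227148 + sqrt(138682) ≈ -2.2678e+5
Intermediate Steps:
m = 36 (m = 2*18 = 36)
G = 99 (G = (6 + 3*(-14)) + 135 = (6 - 42) + 135 = -36 + 135 = 99)
c(S, C) = sqrt(C**2 + S**2)
c(359, G) - 227148 = sqrt(99**2 + 359**2) - 227148 = sqrt(9801 + 128881) - 227148 = sqrt(138682) - 227148 = -227148 + sqrt(138682)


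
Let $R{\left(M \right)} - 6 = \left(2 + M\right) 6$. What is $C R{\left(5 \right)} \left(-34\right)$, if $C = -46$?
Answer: $75072$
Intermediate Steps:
$R{\left(M \right)} = 18 + 6 M$ ($R{\left(M \right)} = 6 + \left(2 + M\right) 6 = 6 + \left(12 + 6 M\right) = 18 + 6 M$)
$C R{\left(5 \right)} \left(-34\right) = - 46 \left(18 + 6 \cdot 5\right) \left(-34\right) = - 46 \left(18 + 30\right) \left(-34\right) = \left(-46\right) 48 \left(-34\right) = \left(-2208\right) \left(-34\right) = 75072$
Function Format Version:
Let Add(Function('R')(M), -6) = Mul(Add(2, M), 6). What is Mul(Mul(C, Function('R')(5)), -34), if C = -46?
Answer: 75072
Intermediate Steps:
Function('R')(M) = Add(18, Mul(6, M)) (Function('R')(M) = Add(6, Mul(Add(2, M), 6)) = Add(6, Add(12, Mul(6, M))) = Add(18, Mul(6, M)))
Mul(Mul(C, Function('R')(5)), -34) = Mul(Mul(-46, Add(18, Mul(6, 5))), -34) = Mul(Mul(-46, Add(18, 30)), -34) = Mul(Mul(-46, 48), -34) = Mul(-2208, -34) = 75072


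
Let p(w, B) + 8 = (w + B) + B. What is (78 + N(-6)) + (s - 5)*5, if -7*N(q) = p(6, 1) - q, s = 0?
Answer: 365/7 ≈ 52.143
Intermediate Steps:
p(w, B) = -8 + w + 2*B (p(w, B) = -8 + ((w + B) + B) = -8 + ((B + w) + B) = -8 + (w + 2*B) = -8 + w + 2*B)
N(q) = q/7 (N(q) = -((-8 + 6 + 2*1) - q)/7 = -((-8 + 6 + 2) - q)/7 = -(0 - q)/7 = -(-1)*q/7 = q/7)
(78 + N(-6)) + (s - 5)*5 = (78 + (⅐)*(-6)) + (0 - 5)*5 = (78 - 6/7) - 5*5 = 540/7 - 25 = 365/7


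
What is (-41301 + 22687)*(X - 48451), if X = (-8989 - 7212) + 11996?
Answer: 980138784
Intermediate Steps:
X = -4205 (X = -16201 + 11996 = -4205)
(-41301 + 22687)*(X - 48451) = (-41301 + 22687)*(-4205 - 48451) = -18614*(-52656) = 980138784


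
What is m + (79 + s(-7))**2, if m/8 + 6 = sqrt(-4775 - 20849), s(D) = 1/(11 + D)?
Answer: 99721/16 + 16*I*sqrt(6406) ≈ 6232.6 + 1280.6*I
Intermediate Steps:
m = -48 + 16*I*sqrt(6406) (m = -48 + 8*sqrt(-4775 - 20849) = -48 + 8*sqrt(-25624) = -48 + 8*(2*I*sqrt(6406)) = -48 + 16*I*sqrt(6406) ≈ -48.0 + 1280.6*I)
m + (79 + s(-7))**2 = (-48 + 16*I*sqrt(6406)) + (79 + 1/(11 - 7))**2 = (-48 + 16*I*sqrt(6406)) + (79 + 1/4)**2 = (-48 + 16*I*sqrt(6406)) + (317/4)**2 = (-48 + 16*I*sqrt(6406)) + 100489/16 = 99721/16 + 16*I*sqrt(6406)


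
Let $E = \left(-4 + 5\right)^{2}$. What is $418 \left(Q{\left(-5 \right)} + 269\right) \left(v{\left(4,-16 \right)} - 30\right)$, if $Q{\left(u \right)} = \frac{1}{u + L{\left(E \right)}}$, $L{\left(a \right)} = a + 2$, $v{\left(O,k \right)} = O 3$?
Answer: $-2020194$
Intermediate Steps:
$v{\left(O,k \right)} = 3 O$
$E = 1$ ($E = 1^{2} = 1$)
$L{\left(a \right)} = 2 + a$
$Q{\left(u \right)} = \frac{1}{3 + u}$ ($Q{\left(u \right)} = \frac{1}{u + \left(2 + 1\right)} = \frac{1}{u + 3} = \frac{1}{3 + u}$)
$418 \left(Q{\left(-5 \right)} + 269\right) \left(v{\left(4,-16 \right)} - 30\right) = 418 \left(\frac{1}{3 - 5} + 269\right) \left(3 \cdot 4 - 30\right) = 418 \left(\frac{1}{-2} + 269\right) \left(12 - 30\right) = 418 \left(- \frac{1}{2} + 269\right) \left(-18\right) = 418 \cdot \frac{537}{2} \left(-18\right) = 418 \left(-4833\right) = -2020194$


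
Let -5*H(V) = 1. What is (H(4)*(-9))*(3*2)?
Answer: 54/5 ≈ 10.800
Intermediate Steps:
H(V) = -⅕ (H(V) = -⅕*1 = -⅕)
(H(4)*(-9))*(3*2) = (-⅕*(-9))*(3*2) = (9/5)*6 = 54/5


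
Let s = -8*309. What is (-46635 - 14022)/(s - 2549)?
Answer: 60657/5021 ≈ 12.081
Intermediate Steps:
s = -2472
(-46635 - 14022)/(s - 2549) = (-46635 - 14022)/(-2472 - 2549) = -60657/(-5021) = -60657*(-1/5021) = 60657/5021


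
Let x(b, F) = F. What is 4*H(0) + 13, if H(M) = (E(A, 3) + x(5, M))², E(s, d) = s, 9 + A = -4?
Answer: 689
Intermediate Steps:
A = -13 (A = -9 - 4 = -13)
H(M) = (-13 + M)²
4*H(0) + 13 = 4*(-13 + 0)² + 13 = 4*(-13)² + 13 = 4*169 + 13 = 676 + 13 = 689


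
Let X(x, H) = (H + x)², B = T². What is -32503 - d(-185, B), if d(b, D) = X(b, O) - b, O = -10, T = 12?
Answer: -70713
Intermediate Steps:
B = 144 (B = 12² = 144)
d(b, D) = (-10 + b)² - b
-32503 - d(-185, B) = -32503 - ((-10 - 185)² - 1*(-185)) = -32503 - ((-195)² + 185) = -32503 - (38025 + 185) = -32503 - 1*38210 = -32503 - 38210 = -70713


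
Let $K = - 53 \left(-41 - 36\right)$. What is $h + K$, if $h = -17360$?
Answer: $-13279$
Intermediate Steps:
$K = 4081$ ($K = \left(-53\right) \left(-77\right) = 4081$)
$h + K = -17360 + 4081 = -13279$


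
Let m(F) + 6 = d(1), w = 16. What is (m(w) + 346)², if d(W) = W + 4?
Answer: 119025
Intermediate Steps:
d(W) = 4 + W
m(F) = -1 (m(F) = -6 + (4 + 1) = -6 + 5 = -1)
(m(w) + 346)² = (-1 + 346)² = 345² = 119025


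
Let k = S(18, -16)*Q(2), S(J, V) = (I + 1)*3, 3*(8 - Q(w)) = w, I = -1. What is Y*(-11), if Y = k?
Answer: 0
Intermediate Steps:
Q(w) = 8 - w/3
S(J, V) = 0 (S(J, V) = (-1 + 1)*3 = 0*3 = 0)
k = 0 (k = 0*(8 - ⅓*2) = 0*(8 - ⅔) = 0*(22/3) = 0)
Y = 0
Y*(-11) = 0*(-11) = 0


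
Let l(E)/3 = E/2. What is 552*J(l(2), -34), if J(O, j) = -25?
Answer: -13800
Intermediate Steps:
l(E) = 3*E/2 (l(E) = 3*(E/2) = 3*E/2)
552*J(l(2), -34) = 552*(-25) = -13800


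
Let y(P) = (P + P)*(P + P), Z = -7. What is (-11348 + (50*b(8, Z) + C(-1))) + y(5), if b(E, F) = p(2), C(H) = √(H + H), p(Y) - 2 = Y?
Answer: -11048 + I*√2 ≈ -11048.0 + 1.4142*I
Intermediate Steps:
p(Y) = 2 + Y
C(H) = √2*√H (C(H) = √(2*H) = √2*√H)
b(E, F) = 4 (b(E, F) = 2 + 2 = 4)
y(P) = 4*P² (y(P) = (2*P)*(2*P) = 4*P²)
(-11348 + (50*b(8, Z) + C(-1))) + y(5) = (-11348 + (50*4 + √2*√(-1))) + 4*5² = (-11348 + (200 + √2*I)) + 4*25 = (-11348 + (200 + I*√2)) + 100 = (-11148 + I*√2) + 100 = -11048 + I*√2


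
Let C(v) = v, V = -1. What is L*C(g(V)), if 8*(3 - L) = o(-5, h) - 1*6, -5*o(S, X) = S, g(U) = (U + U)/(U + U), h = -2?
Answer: 29/8 ≈ 3.6250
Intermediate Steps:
g(U) = 1 (g(U) = (2*U)/((2*U)) = (2*U)*(1/(2*U)) = 1)
o(S, X) = -S/5
L = 29/8 (L = 3 - (-⅕*(-5) - 1*6)/8 = 3 - (1 - 6)/8 = 3 - ⅛*(-5) = 3 + 5/8 = 29/8 ≈ 3.6250)
L*C(g(V)) = (29/8)*1 = 29/8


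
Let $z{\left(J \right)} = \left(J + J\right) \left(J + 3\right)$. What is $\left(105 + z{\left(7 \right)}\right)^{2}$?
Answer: $60025$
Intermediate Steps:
$z{\left(J \right)} = 2 J \left(3 + J\right)$
$\left(105 + z{\left(7 \right)}\right)^{2} = \left(105 + 2 \cdot 7 \left(3 + 7\right)\right)^{2} = \left(105 + 2 \cdot 7 \cdot 10\right)^{2} = \left(105 + 140\right)^{2} = 245^{2} = 60025$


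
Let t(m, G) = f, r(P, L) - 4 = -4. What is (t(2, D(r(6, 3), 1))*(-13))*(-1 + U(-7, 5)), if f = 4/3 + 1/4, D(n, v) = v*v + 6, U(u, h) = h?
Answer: -247/3 ≈ -82.333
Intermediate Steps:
r(P, L) = 0 (r(P, L) = 4 - 4 = 0)
D(n, v) = 6 + v**2 (D(n, v) = v**2 + 6 = 6 + v**2)
f = 19/12 (f = 4*(1/3) + 1*(1/4) = 4/3 + 1/4 = 19/12 ≈ 1.5833)
t(m, G) = 19/12
(t(2, D(r(6, 3), 1))*(-13))*(-1 + U(-7, 5)) = ((19/12)*(-13))*(-1 + 5) = -247/12*4 = -247/3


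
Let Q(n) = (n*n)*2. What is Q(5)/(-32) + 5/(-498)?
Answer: -6265/3984 ≈ -1.5725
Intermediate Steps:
Q(n) = 2*n² (Q(n) = n²*2 = 2*n²)
Q(5)/(-32) + 5/(-498) = (2*5²)/(-32) + 5/(-498) = (2*25)*(-1/32) + 5*(-1/498) = 50*(-1/32) - 5/498 = -25/16 - 5/498 = -6265/3984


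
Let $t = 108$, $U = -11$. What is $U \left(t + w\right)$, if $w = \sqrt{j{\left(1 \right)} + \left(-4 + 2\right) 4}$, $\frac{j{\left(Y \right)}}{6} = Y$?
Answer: $-1188 - 11 i \sqrt{2} \approx -1188.0 - 15.556 i$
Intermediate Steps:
$j{\left(Y \right)} = 6 Y$
$w = i \sqrt{2}$ ($w = \sqrt{6 \cdot 1 + \left(-4 + 2\right) 4} = \sqrt{6 - 8} = \sqrt{-2} = i \sqrt{2} \approx 1.4142 i$)
$U \left(t + w\right) = - 11 \left(108 + i \sqrt{2}\right) = -1188 - 11 i \sqrt{2}$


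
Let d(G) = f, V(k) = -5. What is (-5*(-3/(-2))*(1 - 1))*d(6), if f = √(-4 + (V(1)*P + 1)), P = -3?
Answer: 0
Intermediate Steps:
f = 2*√3 (f = √(-4 + (-5*(-3) + 1)) = √(-4 + (15 + 1)) = √(-4 + 16) = √12 = 2*√3 ≈ 3.4641)
d(G) = 2*√3
(-5*(-3/(-2))*(1 - 1))*d(6) = (-5*(-3/(-2))*(1 - 1))*(2*√3) = (-5*(-3*(-½))*0)*(2*√3) = (-15*0/2)*(2*√3) = (-5*0)*(2*√3) = 0*(2*√3) = 0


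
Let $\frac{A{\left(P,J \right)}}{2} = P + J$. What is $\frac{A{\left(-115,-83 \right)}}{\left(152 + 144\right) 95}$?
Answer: $- \frac{99}{7030} \approx -0.014083$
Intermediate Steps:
$A{\left(P,J \right)} = 2 J + 2 P$ ($A{\left(P,J \right)} = 2 \left(P + J\right) = 2 \left(J + P\right) = 2 J + 2 P$)
$\frac{A{\left(-115,-83 \right)}}{\left(152 + 144\right) 95} = \frac{2 \left(-83\right) + 2 \left(-115\right)}{\left(152 + 144\right) 95} = \frac{-166 - 230}{296 \cdot 95} = - \frac{396}{28120} = \left(-396\right) \frac{1}{28120} = - \frac{99}{7030}$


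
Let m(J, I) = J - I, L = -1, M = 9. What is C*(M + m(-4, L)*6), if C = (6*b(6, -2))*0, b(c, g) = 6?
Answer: 0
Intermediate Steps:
C = 0 (C = (6*6)*0 = 36*0 = 0)
C*(M + m(-4, L)*6) = 0*(9 + (-4 - 1*(-1))*6) = 0*(9 + (-4 + 1)*6) = 0*(9 - 3*6) = 0*(9 - 18) = 0*(-9) = 0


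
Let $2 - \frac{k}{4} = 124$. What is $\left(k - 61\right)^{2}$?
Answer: $301401$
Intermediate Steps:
$k = -488$ ($k = 8 - 496 = -488$)
$\left(k - 61\right)^{2} = \left(-488 - 61\right)^{2} = \left(-549\right)^{2} = 301401$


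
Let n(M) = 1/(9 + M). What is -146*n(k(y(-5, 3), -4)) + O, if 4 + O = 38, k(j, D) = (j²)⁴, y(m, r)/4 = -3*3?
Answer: 95917736853664/2821109907465 ≈ 34.000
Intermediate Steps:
y(m, r) = -36 (y(m, r) = 4*(-3*3) = 4*(-9) = -36)
k(j, D) = j⁸
O = 34 (O = -4 + 38 = 34)
-146*n(k(y(-5, 3), -4)) + O = -146/(9 + (-36)⁸) + 34 = -146/(9 + 2821109907456) + 34 = -146/2821109907465 + 34 = 95917736853664/2821109907465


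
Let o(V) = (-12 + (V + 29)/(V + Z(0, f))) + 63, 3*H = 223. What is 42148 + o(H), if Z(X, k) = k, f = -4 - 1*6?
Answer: 8144717/193 ≈ 42201.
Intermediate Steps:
H = 223/3 (H = (⅓)*223 = 223/3 ≈ 74.333)
f = -10 (f = -4 - 6 = -10)
o(V) = 51 + (29 + V)/(-10 + V) (o(V) = (-12 + (V + 29)/(V - 10)) + 63 = (-12 + (29 + V)/(-10 + V)) + 63 = 51 + (29 + V)/(-10 + V))
42148 + o(H) = 42148 + 13*(-37 + 4*(223/3))/(-10 + 223/3) = 42148 + 13*(-37 + 892/3)/(193/3) = 42148 + 13*(3/193)*(781/3) = 42148 + 10153/193 = 8144717/193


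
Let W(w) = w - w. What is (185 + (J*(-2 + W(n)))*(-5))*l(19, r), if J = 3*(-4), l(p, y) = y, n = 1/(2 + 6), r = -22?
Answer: -1430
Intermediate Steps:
n = ⅛ (n = 1/8 = ⅛ ≈ 0.12500)
W(w) = 0
J = -12
(185 + (J*(-2 + W(n)))*(-5))*l(19, r) = (185 - 12*(-2 + 0)*(-5))*(-22) = (185 - 12*(-2)*(-5))*(-22) = (185 + 24*(-5))*(-22) = (185 - 120)*(-22) = 65*(-22) = -1430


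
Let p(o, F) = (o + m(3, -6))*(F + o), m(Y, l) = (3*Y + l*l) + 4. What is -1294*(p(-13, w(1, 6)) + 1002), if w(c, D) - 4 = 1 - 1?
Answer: -877332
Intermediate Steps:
m(Y, l) = 4 + l² + 3*Y (m(Y, l) = (3*Y + l²) + 4 = (l² + 3*Y) + 4 = 4 + l² + 3*Y)
w(c, D) = 4 (w(c, D) = 4 + (1 - 1) = 4 + 0 = 4)
p(o, F) = (49 + o)*(F + o) (p(o, F) = (o + (4 + (-6)² + 3*3))*(F + o) = (o + (4 + 36 + 9))*(F + o) = (o + 49)*(F + o) = (49 + o)*(F + o))
-1294*(p(-13, w(1, 6)) + 1002) = -1294*(((-13)² + 49*4 + 49*(-13) + 4*(-13)) + 1002) = -1294*((169 + 196 - 637 - 52) + 1002) = -1294*(-324 + 1002) = -1294*678 = -877332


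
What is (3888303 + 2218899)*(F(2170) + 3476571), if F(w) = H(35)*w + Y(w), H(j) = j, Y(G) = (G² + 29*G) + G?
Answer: 50851745704242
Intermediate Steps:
Y(G) = G² + 30*G
F(w) = 35*w + w*(30 + w)
(3888303 + 2218899)*(F(2170) + 3476571) = (3888303 + 2218899)*(2170*(65 + 2170) + 3476571) = 6107202*(2170*2235 + 3476571) = 6107202*(4849950 + 3476571) = 6107202*8326521 = 50851745704242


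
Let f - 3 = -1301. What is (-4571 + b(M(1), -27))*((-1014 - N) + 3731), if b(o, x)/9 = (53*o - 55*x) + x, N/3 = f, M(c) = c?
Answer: 59684108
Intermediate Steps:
f = -1298 (f = 3 - 1301 = -1298)
N = -3894 (N = 3*(-1298) = -3894)
b(o, x) = -486*x + 477*o (b(o, x) = 9*((53*o - 55*x) + x) = 9*((-55*x + 53*o) + x) = 9*(-54*x + 53*o) = -486*x + 477*o)
(-4571 + b(M(1), -27))*((-1014 - N) + 3731) = (-4571 + (-486*(-27) + 477*1))*((-1014 - 1*(-3894)) + 3731) = (-4571 + (13122 + 477))*((-1014 + 3894) + 3731) = (-4571 + 13599)*(2880 + 3731) = 9028*6611 = 59684108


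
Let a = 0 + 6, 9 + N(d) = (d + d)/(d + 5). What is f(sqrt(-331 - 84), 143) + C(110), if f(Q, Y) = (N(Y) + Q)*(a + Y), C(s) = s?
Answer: -69787/74 + 149*I*sqrt(415) ≈ -943.07 + 3035.4*I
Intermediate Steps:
N(d) = -9 + 2*d/(5 + d) (N(d) = -9 + (d + d)/(d + 5) = -9 + (2*d)/(5 + d) = -9 + 2*d/(5 + d))
a = 6
f(Q, Y) = (6 + Y)*(Q + (-45 - 7*Y)/(5 + Y)) (f(Q, Y) = ((-45 - 7*Y)/(5 + Y) + Q)*(6 + Y) = (Q + (-45 - 7*Y)/(5 + Y))*(6 + Y) = (6 + Y)*(Q + (-45 - 7*Y)/(5 + Y)))
f(sqrt(-331 - 84), 143) + C(110) = (-270 - 42*143 - 1*143*(45 + 7*143) + sqrt(-331 - 84)*(5 + 143)*(6 + 143))/(5 + 143) + 110 = (-270 - 6006 - 1*143*(45 + 1001) + sqrt(-415)*148*149)/148 + 110 = (-270 - 6006 - 1*143*1046 + (I*sqrt(415))*148*149)/148 + 110 = (-270 - 6006 - 149578 + 22052*I*sqrt(415))/148 + 110 = (-155854 + 22052*I*sqrt(415))/148 + 110 = (-77927/74 + 149*I*sqrt(415)) + 110 = -69787/74 + 149*I*sqrt(415)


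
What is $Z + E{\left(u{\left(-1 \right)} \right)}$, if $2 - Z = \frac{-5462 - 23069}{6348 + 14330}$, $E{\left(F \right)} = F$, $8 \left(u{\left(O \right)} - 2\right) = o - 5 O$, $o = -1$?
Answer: $\frac{60791}{10339} \approx 5.8798$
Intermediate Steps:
$u{\left(O \right)} = \frac{15}{8} - \frac{5 O}{8}$ ($u{\left(O \right)} = 2 + \frac{-1 - 5 O}{8} = 2 - \left(\frac{1}{8} + \frac{5 O}{8}\right) = \frac{15}{8} - \frac{5 O}{8}$)
$Z = \frac{69887}{20678}$ ($Z = 2 - \frac{-5462 - 23069}{6348 + 14330} = 2 - - \frac{28531}{20678} = 2 + \frac{28531}{20678} = \frac{69887}{20678} \approx 3.3798$)
$Z + E{\left(u{\left(-1 \right)} \right)} = \frac{69887}{20678} + \left(\frac{15}{8} - - \frac{5}{8}\right) = \frac{69887}{20678} + \left(\frac{15}{8} + \frac{5}{8}\right) = \frac{69887}{20678} + \frac{5}{2} = \frac{60791}{10339}$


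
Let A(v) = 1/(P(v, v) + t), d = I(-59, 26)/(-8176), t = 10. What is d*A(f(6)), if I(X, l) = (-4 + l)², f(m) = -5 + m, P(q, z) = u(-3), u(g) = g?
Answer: -121/14308 ≈ -0.0084568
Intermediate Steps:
P(q, z) = -3
d = -121/2044 (d = (-4 + 26)²/(-8176) = 22²*(-1/8176) = 484*(-1/8176) = -121/2044 ≈ -0.059198)
A(v) = ⅐ (A(v) = 1/(-3 + 10) = 1/7 = ⅐)
d*A(f(6)) = -121/2044*⅐ = -121/14308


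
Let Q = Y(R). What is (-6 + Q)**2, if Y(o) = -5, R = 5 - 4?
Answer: 121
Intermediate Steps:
R = 1
Q = -5
(-6 + Q)**2 = (-6 - 5)**2 = (-11)**2 = 121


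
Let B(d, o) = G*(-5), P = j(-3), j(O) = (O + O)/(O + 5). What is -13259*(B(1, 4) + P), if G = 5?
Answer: 371252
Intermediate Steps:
j(O) = 2*O/(5 + O) (j(O) = (2*O)/(5 + O) = 2*O/(5 + O))
P = -3 (P = 2*(-3)/(5 - 3) = 2*(-3)/2 = 2*(-3)*(1/2) = -3)
B(d, o) = -25 (B(d, o) = 5*(-5) = -25)
-13259*(B(1, 4) + P) = -13259*(-25 - 3) = -13259*(-28) = 371252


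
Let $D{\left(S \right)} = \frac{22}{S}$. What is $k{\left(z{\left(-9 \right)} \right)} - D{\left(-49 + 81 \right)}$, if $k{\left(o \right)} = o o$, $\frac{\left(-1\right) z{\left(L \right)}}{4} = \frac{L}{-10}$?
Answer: $\frac{4909}{400} \approx 12.272$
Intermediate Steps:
$z{\left(L \right)} = \frac{2 L}{5}$ ($z{\left(L \right)} = - 4 \frac{L}{-10} = - 4 L \left(- \frac{1}{10}\right) = - 4 \left(- \frac{L}{10}\right) = \frac{2 L}{5}$)
$k{\left(o \right)} = o^{2}$
$k{\left(z{\left(-9 \right)} \right)} - D{\left(-49 + 81 \right)} = \left(\frac{2}{5} \left(-9\right)\right)^{2} - \frac{22}{-49 + 81} = \left(- \frac{18}{5}\right)^{2} - \frac{22}{32} = \frac{324}{25} - 22 \cdot \frac{1}{32} = \frac{324}{25} - \frac{11}{16} = \frac{4909}{400}$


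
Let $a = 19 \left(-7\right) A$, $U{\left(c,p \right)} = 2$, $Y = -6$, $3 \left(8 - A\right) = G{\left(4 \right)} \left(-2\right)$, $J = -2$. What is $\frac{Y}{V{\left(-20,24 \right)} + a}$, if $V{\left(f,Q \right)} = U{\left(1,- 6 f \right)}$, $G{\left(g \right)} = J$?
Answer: $\frac{9}{1327} \approx 0.0067822$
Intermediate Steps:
$G{\left(g \right)} = -2$
$A = \frac{20}{3}$ ($A = 8 - \frac{\left(-2\right) \left(-2\right)}{3} = 8 - \frac{4}{3} = \frac{20}{3} \approx 6.6667$)
$V{\left(f,Q \right)} = 2$
$a = - \frac{2660}{3}$ ($a = 19 \left(-7\right) \frac{20}{3} = \left(-133\right) \frac{20}{3} = - \frac{2660}{3} \approx -886.67$)
$\frac{Y}{V{\left(-20,24 \right)} + a} = - \frac{6}{2 - \frac{2660}{3}} = - \frac{6}{- \frac{2654}{3}} = \left(-6\right) \left(- \frac{3}{2654}\right) = \frac{9}{1327}$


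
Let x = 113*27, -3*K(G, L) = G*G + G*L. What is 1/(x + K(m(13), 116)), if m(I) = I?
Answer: 1/2492 ≈ 0.00040128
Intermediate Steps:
K(G, L) = -G²/3 - G*L/3 (K(G, L) = -(G*G + G*L)/3 = -(G² + G*L)/3 = -G²/3 - G*L/3)
x = 3051
1/(x + K(m(13), 116)) = 1/(3051 - ⅓*13*(13 + 116)) = 1/(3051 - ⅓*13*129) = 1/(3051 - 559) = 1/2492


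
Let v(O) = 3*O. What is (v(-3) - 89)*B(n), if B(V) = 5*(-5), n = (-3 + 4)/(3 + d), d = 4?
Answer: 2450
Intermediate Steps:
n = ⅐ (n = (-3 + 4)/(3 + 4) = 1/7 = 1*(⅐) = ⅐ ≈ 0.14286)
B(V) = -25
(v(-3) - 89)*B(n) = (3*(-3) - 89)*(-25) = (-9 - 89)*(-25) = -98*(-25) = 2450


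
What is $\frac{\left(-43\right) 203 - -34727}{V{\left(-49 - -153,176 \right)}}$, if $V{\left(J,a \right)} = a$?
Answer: $\frac{12999}{88} \approx 147.72$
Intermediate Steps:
$\frac{\left(-43\right) 203 - -34727}{V{\left(-49 - -153,176 \right)}} = \frac{\left(-43\right) 203 - -34727}{176} = \left(-8729 + 34727\right) \frac{1}{176} = 25998 \cdot \frac{1}{176} = \frac{12999}{88}$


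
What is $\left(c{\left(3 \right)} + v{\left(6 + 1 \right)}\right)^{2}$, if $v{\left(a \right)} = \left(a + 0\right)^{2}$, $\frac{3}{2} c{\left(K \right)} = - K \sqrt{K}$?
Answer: $2413 - 196 \sqrt{3} \approx 2073.5$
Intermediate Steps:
$c{\left(K \right)} = - \frac{2 K^{\frac{3}{2}}}{3}$ ($c{\left(K \right)} = \frac{2 - K \sqrt{K}}{3} = \frac{2 \left(- K^{\frac{3}{2}}\right)}{3} = - \frac{2 K^{\frac{3}{2}}}{3}$)
$v{\left(a \right)} = a^{2}$
$\left(c{\left(3 \right)} + v{\left(6 + 1 \right)}\right)^{2} = \left(- \frac{2 \cdot 3^{\frac{3}{2}}}{3} + \left(6 + 1\right)^{2}\right)^{2} = \left(- \frac{2 \cdot 3 \sqrt{3}}{3} + 7^{2}\right)^{2} = \left(- 2 \sqrt{3} + 49\right)^{2} = \left(49 - 2 \sqrt{3}\right)^{2}$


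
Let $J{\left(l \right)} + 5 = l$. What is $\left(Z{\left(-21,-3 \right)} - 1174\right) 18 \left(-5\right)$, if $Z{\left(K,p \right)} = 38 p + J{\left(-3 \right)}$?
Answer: $116640$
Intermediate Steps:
$J{\left(l \right)} = -5 + l$
$Z{\left(K,p \right)} = -8 + 38 p$ ($Z{\left(K,p \right)} = 38 p - 8 = -8 + 38 p$)
$\left(Z{\left(-21,-3 \right)} - 1174\right) 18 \left(-5\right) = \left(\left(-8 + 38 \left(-3\right)\right) - 1174\right) 18 \left(-5\right) = \left(\left(-8 - 114\right) - 1174\right) \left(-90\right) = \left(-122 - 1174\right) \left(-90\right) = \left(-1296\right) \left(-90\right) = 116640$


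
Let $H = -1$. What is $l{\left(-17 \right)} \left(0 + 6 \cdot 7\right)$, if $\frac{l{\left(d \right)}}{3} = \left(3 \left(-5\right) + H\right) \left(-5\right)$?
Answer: $10080$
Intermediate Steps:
$l{\left(d \right)} = 240$ ($l{\left(d \right)} = 3 \left(3 \left(-5\right) - 1\right) \left(-5\right) = 3 \left(-15 - 1\right) \left(-5\right) = 3 \left(\left(-16\right) \left(-5\right)\right) = 3 \cdot 80 = 240$)
$l{\left(-17 \right)} \left(0 + 6 \cdot 7\right) = 240 \left(0 + 6 \cdot 7\right) = 240 \left(0 + 42\right) = 240 \cdot 42 = 10080$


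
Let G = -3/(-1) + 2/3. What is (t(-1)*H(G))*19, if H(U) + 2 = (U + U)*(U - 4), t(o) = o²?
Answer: -760/9 ≈ -84.444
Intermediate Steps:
G = 11/3 (G = -3*(-1) + 2*(⅓) = 3 + ⅔ = 11/3 ≈ 3.6667)
H(U) = -2 + 2*U*(-4 + U) (H(U) = -2 + (U + U)*(U - 4) = -2 + (2*U)*(-4 + U) = -2 + 2*U*(-4 + U))
(t(-1)*H(G))*19 = ((-1)²*(-2 - 8*11/3 + 2*(11/3)²))*19 = (1*(-2 - 88/3 + 2*(121/9)))*19 = (1*(-2 - 88/3 + 242/9))*19 = (1*(-40/9))*19 = -40/9*19 = -760/9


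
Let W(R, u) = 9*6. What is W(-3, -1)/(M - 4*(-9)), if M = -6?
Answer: 9/5 ≈ 1.8000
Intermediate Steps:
W(R, u) = 54
W(-3, -1)/(M - 4*(-9)) = 54/(-6 - 4*(-9)) = 54/(-6 + 36) = 54/30 = 54*(1/30) = 9/5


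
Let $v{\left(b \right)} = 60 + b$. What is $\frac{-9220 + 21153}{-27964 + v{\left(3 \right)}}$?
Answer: $- \frac{11933}{27901} \approx -0.42769$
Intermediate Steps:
$\frac{-9220 + 21153}{-27964 + v{\left(3 \right)}} = \frac{-9220 + 21153}{-27964 + \left(60 + 3\right)} = \frac{11933}{-27964 + 63} = \frac{11933}{-27901} = 11933 \left(- \frac{1}{27901}\right) = - \frac{11933}{27901}$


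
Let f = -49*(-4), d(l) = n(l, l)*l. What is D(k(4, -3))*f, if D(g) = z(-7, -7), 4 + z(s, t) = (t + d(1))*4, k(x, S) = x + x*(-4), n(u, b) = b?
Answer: -5488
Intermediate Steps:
d(l) = l² (d(l) = l*l = l²)
k(x, S) = -3*x (k(x, S) = x - 4*x = -3*x)
f = 196
z(s, t) = 4*t (z(s, t) = -4 + (t + 1²)*4 = -4 + (t + 1)*4 = -4 + (1 + t)*4 = -4 + (4 + 4*t) = 4*t)
D(g) = -28 (D(g) = 4*(-7) = -28)
D(k(4, -3))*f = -28*196 = -5488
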